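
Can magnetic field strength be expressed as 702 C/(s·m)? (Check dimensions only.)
Yes

magnetic field strength has SI base units: A / m
C/(s·m) reduces to the same SI base units, so it is a valid unit for magnetic field strength.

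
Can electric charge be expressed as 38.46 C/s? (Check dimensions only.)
No

electric charge has SI base units: A * s
C/s does NOT reduce to A * s; a valid unit for electric charge would be e.g. C.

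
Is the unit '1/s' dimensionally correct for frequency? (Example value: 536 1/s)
Yes

frequency has SI base units: 1 / s
1/s reduces to the same SI base units, so it is a valid unit for frequency.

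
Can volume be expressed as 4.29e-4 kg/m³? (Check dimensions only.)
No

volume has SI base units: m^3
kg/m³ does NOT reduce to m^3; a valid unit for volume would be e.g. m³.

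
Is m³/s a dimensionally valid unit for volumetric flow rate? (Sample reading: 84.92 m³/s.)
Yes

volumetric flow rate has SI base units: m^3 / s
m³/s reduces to the same SI base units, so it is a valid unit for volumetric flow rate.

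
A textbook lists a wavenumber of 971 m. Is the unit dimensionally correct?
No

wavenumber has SI base units: 1 / m
m does NOT reduce to 1 / m; a valid unit for wavenumber would be e.g. 1/m.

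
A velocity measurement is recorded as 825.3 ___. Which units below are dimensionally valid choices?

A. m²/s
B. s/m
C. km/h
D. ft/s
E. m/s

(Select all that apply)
C, D, E

velocity has SI base units: m / s

Checking each option against m / s:
  A. m²/s: ✗ does not match
  B. s/m: ✗ does not match
  C. km/h: ✓ matches
  D. ft/s: ✓ matches
  E. m/s: ✓ matches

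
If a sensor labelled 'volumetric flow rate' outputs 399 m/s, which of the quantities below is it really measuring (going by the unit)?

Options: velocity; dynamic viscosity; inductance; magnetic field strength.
velocity

volumetric flow rate should have units dimensionally equivalent to m^3 / s (e.g. m³/s).
The given unit 'm/s' reduces to m / s. Of the listed options, that is the dimensionality of velocity.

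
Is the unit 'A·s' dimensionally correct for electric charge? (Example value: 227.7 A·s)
Yes

electric charge has SI base units: A * s
A·s reduces to the same SI base units, so it is a valid unit for electric charge.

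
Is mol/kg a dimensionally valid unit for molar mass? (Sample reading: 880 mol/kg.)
No

molar mass has SI base units: kg / mol
mol/kg does NOT reduce to kg / mol; a valid unit for molar mass would be e.g. kg/mol.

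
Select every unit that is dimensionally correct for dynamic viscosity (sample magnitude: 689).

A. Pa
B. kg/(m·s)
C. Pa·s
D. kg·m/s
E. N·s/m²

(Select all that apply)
B, C, E

dynamic viscosity has SI base units: kg / (m * s)

Checking each option against kg / (m * s):
  A. Pa: ✗ does not match
  B. kg/(m·s): ✓ matches
  C. Pa·s: ✓ matches
  D. kg·m/s: ✗ does not match
  E. N·s/m²: ✓ matches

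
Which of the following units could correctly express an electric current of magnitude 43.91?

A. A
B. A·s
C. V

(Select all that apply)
A

electric current has SI base units: A

Checking each option against A:
  A. A: ✓ matches
  B. A·s: ✗ does not match
  C. V: ✗ does not match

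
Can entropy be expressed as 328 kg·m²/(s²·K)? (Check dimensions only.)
Yes

entropy has SI base units: kg * m^2 / (s^2 * K)
kg·m²/(s²·K) reduces to the same SI base units, so it is a valid unit for entropy.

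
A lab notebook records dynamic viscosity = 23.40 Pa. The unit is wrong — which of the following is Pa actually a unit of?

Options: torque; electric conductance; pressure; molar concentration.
pressure

dynamic viscosity should have units dimensionally equivalent to kg / (m * s) (e.g. Pa·s).
The given unit 'Pa' reduces to kg / (m * s^2). Of the listed options, that is the dimensionality of pressure.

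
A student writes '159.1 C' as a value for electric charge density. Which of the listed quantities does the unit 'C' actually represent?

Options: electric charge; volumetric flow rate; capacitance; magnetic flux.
electric charge

electric charge density should have units dimensionally equivalent to A * s / m^3 (e.g. C/m³).
The given unit 'C' reduces to A * s. Of the listed options, that is the dimensionality of electric charge.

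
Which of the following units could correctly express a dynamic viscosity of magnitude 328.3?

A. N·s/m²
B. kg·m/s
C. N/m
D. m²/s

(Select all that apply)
A

dynamic viscosity has SI base units: kg / (m * s)

Checking each option against kg / (m * s):
  A. N·s/m²: ✓ matches
  B. kg·m/s: ✗ does not match
  C. N/m: ✗ does not match
  D. m²/s: ✗ does not match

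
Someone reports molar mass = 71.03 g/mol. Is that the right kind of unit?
Yes

molar mass has SI base units: kg / mol
g/mol reduces to the same SI base units, so it is a valid unit for molar mass.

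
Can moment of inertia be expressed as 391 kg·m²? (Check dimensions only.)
Yes

moment of inertia has SI base units: kg * m^2
kg·m² reduces to the same SI base units, so it is a valid unit for moment of inertia.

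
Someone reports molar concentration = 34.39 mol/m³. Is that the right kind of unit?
Yes

molar concentration has SI base units: mol / m^3
mol/m³ reduces to the same SI base units, so it is a valid unit for molar concentration.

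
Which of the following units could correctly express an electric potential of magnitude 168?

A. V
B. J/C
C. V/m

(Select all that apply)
A, B

electric potential has SI base units: kg * m^2 / (A * s^3)

Checking each option against kg * m^2 / (A * s^3):
  A. V: ✓ matches
  B. J/C: ✓ matches
  C. V/m: ✗ does not match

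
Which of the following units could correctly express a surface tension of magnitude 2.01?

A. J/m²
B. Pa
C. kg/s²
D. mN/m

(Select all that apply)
A, C, D

surface tension has SI base units: kg / s^2

Checking each option against kg / s^2:
  A. J/m²: ✓ matches
  B. Pa: ✗ does not match
  C. kg/s²: ✓ matches
  D. mN/m: ✓ matches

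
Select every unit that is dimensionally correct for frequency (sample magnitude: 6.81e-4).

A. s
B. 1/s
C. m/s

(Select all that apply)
B

frequency has SI base units: 1 / s

Checking each option against 1 / s:
  A. s: ✗ does not match
  B. 1/s: ✓ matches
  C. m/s: ✗ does not match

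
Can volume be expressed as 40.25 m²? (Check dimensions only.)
No

volume has SI base units: m^3
m² does NOT reduce to m^3; a valid unit for volume would be e.g. m³.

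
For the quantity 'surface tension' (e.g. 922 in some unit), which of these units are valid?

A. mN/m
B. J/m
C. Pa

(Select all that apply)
A

surface tension has SI base units: kg / s^2

Checking each option against kg / s^2:
  A. mN/m: ✓ matches
  B. J/m: ✗ does not match
  C. Pa: ✗ does not match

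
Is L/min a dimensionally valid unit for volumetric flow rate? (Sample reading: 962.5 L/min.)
Yes

volumetric flow rate has SI base units: m^3 / s
L/min reduces to the same SI base units, so it is a valid unit for volumetric flow rate.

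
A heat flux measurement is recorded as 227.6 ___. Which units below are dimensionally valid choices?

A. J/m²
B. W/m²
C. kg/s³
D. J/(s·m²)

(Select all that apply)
B, C, D

heat flux has SI base units: kg / s^3

Checking each option against kg / s^3:
  A. J/m²: ✗ does not match
  B. W/m²: ✓ matches
  C. kg/s³: ✓ matches
  D. J/(s·m²): ✓ matches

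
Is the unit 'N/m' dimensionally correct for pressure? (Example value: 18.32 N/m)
No

pressure has SI base units: kg / (m * s^2)
N/m does NOT reduce to kg / (m * s^2); a valid unit for pressure would be e.g. Pa.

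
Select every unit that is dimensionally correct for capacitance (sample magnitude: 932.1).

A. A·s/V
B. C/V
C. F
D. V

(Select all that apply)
A, B, C

capacitance has SI base units: A^2 * s^4 / (kg * m^2)

Checking each option against A^2 * s^4 / (kg * m^2):
  A. A·s/V: ✓ matches
  B. C/V: ✓ matches
  C. F: ✓ matches
  D. V: ✗ does not match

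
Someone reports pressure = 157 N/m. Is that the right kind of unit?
No

pressure has SI base units: kg / (m * s^2)
N/m does NOT reduce to kg / (m * s^2); a valid unit for pressure would be e.g. Pa.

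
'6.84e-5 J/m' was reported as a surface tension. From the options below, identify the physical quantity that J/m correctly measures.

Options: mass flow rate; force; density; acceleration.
force

surface tension should have units dimensionally equivalent to kg / s^2 (e.g. N/m).
The given unit 'J/m' reduces to kg * m / s^2. Of the listed options, that is the dimensionality of force.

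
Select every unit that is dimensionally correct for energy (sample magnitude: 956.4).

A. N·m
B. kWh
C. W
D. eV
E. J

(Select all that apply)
A, B, D, E

energy has SI base units: kg * m^2 / s^2

Checking each option against kg * m^2 / s^2:
  A. N·m: ✓ matches
  B. kWh: ✓ matches
  C. W: ✗ does not match
  D. eV: ✓ matches
  E. J: ✓ matches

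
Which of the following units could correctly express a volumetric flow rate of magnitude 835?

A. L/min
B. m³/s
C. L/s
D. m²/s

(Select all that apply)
A, B, C

volumetric flow rate has SI base units: m^3 / s

Checking each option against m^3 / s:
  A. L/min: ✓ matches
  B. m³/s: ✓ matches
  C. L/s: ✓ matches
  D. m²/s: ✗ does not match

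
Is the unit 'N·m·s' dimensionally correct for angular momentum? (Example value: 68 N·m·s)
Yes

angular momentum has SI base units: kg * m^2 / s
N·m·s reduces to the same SI base units, so it is a valid unit for angular momentum.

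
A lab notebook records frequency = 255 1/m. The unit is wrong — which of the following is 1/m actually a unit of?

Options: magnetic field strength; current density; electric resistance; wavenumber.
wavenumber

frequency should have units dimensionally equivalent to 1 / s (e.g. Hz).
The given unit '1/m' reduces to 1 / m. Of the listed options, that is the dimensionality of wavenumber.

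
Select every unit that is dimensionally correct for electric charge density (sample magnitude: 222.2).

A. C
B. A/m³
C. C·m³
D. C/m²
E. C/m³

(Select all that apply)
E

electric charge density has SI base units: A * s / m^3

Checking each option against A * s / m^3:
  A. C: ✗ does not match
  B. A/m³: ✗ does not match
  C. C·m³: ✗ does not match
  D. C/m²: ✗ does not match
  E. C/m³: ✓ matches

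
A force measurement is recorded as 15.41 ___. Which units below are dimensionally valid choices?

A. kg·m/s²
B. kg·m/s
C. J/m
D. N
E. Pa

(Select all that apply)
A, C, D

force has SI base units: kg * m / s^2

Checking each option against kg * m / s^2:
  A. kg·m/s²: ✓ matches
  B. kg·m/s: ✗ does not match
  C. J/m: ✓ matches
  D. N: ✓ matches
  E. Pa: ✗ does not match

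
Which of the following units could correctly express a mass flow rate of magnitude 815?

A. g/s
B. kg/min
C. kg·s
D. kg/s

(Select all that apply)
A, B, D

mass flow rate has SI base units: kg / s

Checking each option against kg / s:
  A. g/s: ✓ matches
  B. kg/min: ✓ matches
  C. kg·s: ✗ does not match
  D. kg/s: ✓ matches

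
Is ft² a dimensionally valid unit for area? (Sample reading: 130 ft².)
Yes

area has SI base units: m^2
ft² reduces to the same SI base units, so it is a valid unit for area.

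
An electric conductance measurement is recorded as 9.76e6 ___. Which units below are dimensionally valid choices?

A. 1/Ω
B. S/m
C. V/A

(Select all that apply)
A

electric conductance has SI base units: A^2 * s^3 / (kg * m^2)

Checking each option against A^2 * s^3 / (kg * m^2):
  A. 1/Ω: ✓ matches
  B. S/m: ✗ does not match
  C. V/A: ✗ does not match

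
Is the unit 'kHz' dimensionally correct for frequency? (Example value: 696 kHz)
Yes

frequency has SI base units: 1 / s
kHz reduces to the same SI base units, so it is a valid unit for frequency.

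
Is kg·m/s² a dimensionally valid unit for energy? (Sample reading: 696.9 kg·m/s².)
No

energy has SI base units: kg * m^2 / s^2
kg·m/s² does NOT reduce to kg * m^2 / s^2; a valid unit for energy would be e.g. J.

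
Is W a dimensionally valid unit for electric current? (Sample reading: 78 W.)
No

electric current has SI base units: A
W does NOT reduce to A; a valid unit for electric current would be e.g. A.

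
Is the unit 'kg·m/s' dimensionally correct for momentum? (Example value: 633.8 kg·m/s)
Yes

momentum has SI base units: kg * m / s
kg·m/s reduces to the same SI base units, so it is a valid unit for momentum.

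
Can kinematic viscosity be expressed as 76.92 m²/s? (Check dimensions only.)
Yes

kinematic viscosity has SI base units: m^2 / s
m²/s reduces to the same SI base units, so it is a valid unit for kinematic viscosity.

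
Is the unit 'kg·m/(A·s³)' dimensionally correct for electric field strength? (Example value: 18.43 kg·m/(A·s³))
Yes

electric field strength has SI base units: kg * m / (A * s^3)
kg·m/(A·s³) reduces to the same SI base units, so it is a valid unit for electric field strength.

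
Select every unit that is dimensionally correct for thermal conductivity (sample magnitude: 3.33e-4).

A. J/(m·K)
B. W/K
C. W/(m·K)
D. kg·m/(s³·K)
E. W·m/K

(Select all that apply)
C, D

thermal conductivity has SI base units: kg * m / (s^3 * K)

Checking each option against kg * m / (s^3 * K):
  A. J/(m·K): ✗ does not match
  B. W/K: ✗ does not match
  C. W/(m·K): ✓ matches
  D. kg·m/(s³·K): ✓ matches
  E. W·m/K: ✗ does not match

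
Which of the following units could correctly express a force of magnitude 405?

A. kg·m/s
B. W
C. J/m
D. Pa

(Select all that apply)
C

force has SI base units: kg * m / s^2

Checking each option against kg * m / s^2:
  A. kg·m/s: ✗ does not match
  B. W: ✗ does not match
  C. J/m: ✓ matches
  D. Pa: ✗ does not match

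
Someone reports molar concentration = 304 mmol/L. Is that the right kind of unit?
Yes

molar concentration has SI base units: mol / m^3
mmol/L reduces to the same SI base units, so it is a valid unit for molar concentration.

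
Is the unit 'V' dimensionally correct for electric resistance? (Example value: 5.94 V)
No

electric resistance has SI base units: kg * m^2 / (A^2 * s^3)
V does NOT reduce to kg * m^2 / (A^2 * s^3); a valid unit for electric resistance would be e.g. Ω.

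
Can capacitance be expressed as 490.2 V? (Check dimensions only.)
No

capacitance has SI base units: A^2 * s^4 / (kg * m^2)
V does NOT reduce to A^2 * s^4 / (kg * m^2); a valid unit for capacitance would be e.g. F.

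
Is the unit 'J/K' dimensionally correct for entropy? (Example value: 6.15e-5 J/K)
Yes

entropy has SI base units: kg * m^2 / (s^2 * K)
J/K reduces to the same SI base units, so it is a valid unit for entropy.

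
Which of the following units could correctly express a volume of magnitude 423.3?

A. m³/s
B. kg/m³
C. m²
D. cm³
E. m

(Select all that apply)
D

volume has SI base units: m^3

Checking each option against m^3:
  A. m³/s: ✗ does not match
  B. kg/m³: ✗ does not match
  C. m²: ✗ does not match
  D. cm³: ✓ matches
  E. m: ✗ does not match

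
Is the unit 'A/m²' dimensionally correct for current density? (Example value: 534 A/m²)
Yes

current density has SI base units: A / m^2
A/m² reduces to the same SI base units, so it is a valid unit for current density.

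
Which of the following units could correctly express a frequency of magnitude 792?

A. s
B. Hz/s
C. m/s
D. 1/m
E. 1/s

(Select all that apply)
E

frequency has SI base units: 1 / s

Checking each option against 1 / s:
  A. s: ✗ does not match
  B. Hz/s: ✗ does not match
  C. m/s: ✗ does not match
  D. 1/m: ✗ does not match
  E. 1/s: ✓ matches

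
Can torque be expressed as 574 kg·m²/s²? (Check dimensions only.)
Yes

torque has SI base units: kg * m^2 / s^2
kg·m²/s² reduces to the same SI base units, so it is a valid unit for torque.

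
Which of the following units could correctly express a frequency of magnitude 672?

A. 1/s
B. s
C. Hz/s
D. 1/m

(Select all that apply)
A

frequency has SI base units: 1 / s

Checking each option against 1 / s:
  A. 1/s: ✓ matches
  B. s: ✗ does not match
  C. Hz/s: ✗ does not match
  D. 1/m: ✗ does not match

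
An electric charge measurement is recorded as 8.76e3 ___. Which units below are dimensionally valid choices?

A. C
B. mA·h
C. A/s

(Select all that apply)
A, B

electric charge has SI base units: A * s

Checking each option against A * s:
  A. C: ✓ matches
  B. mA·h: ✓ matches
  C. A/s: ✗ does not match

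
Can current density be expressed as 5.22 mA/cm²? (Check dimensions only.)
Yes

current density has SI base units: A / m^2
mA/cm² reduces to the same SI base units, so it is a valid unit for current density.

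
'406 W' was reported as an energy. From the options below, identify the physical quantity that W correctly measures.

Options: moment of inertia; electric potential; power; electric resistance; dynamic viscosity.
power

energy should have units dimensionally equivalent to kg * m^2 / s^2 (e.g. J).
The given unit 'W' reduces to kg * m^2 / s^3. Of the listed options, that is the dimensionality of power.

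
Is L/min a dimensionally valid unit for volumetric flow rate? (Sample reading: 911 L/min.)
Yes

volumetric flow rate has SI base units: m^3 / s
L/min reduces to the same SI base units, so it is a valid unit for volumetric flow rate.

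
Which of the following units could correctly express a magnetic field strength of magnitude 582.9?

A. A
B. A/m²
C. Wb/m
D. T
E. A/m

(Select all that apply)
E

magnetic field strength has SI base units: A / m

Checking each option against A / m:
  A. A: ✗ does not match
  B. A/m²: ✗ does not match
  C. Wb/m: ✗ does not match
  D. T: ✗ does not match
  E. A/m: ✓ matches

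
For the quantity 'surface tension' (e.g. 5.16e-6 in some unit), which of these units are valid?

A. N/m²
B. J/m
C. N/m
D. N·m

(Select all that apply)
C

surface tension has SI base units: kg / s^2

Checking each option against kg / s^2:
  A. N/m²: ✗ does not match
  B. J/m: ✗ does not match
  C. N/m: ✓ matches
  D. N·m: ✗ does not match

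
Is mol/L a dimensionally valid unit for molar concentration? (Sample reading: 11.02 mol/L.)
Yes

molar concentration has SI base units: mol / m^3
mol/L reduces to the same SI base units, so it is a valid unit for molar concentration.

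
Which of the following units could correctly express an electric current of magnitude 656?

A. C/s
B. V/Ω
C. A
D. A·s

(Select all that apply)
A, B, C

electric current has SI base units: A

Checking each option against A:
  A. C/s: ✓ matches
  B. V/Ω: ✓ matches
  C. A: ✓ matches
  D. A·s: ✗ does not match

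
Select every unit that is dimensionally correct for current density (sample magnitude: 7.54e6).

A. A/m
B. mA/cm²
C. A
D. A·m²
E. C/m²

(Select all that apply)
B

current density has SI base units: A / m^2

Checking each option against A / m^2:
  A. A/m: ✗ does not match
  B. mA/cm²: ✓ matches
  C. A: ✗ does not match
  D. A·m²: ✗ does not match
  E. C/m²: ✗ does not match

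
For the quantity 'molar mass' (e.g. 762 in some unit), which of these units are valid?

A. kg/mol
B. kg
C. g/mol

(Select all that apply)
A, C

molar mass has SI base units: kg / mol

Checking each option against kg / mol:
  A. kg/mol: ✓ matches
  B. kg: ✗ does not match
  C. g/mol: ✓ matches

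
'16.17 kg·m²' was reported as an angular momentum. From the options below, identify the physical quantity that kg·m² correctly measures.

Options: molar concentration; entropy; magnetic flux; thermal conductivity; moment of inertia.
moment of inertia

angular momentum should have units dimensionally equivalent to kg * m^2 / s (e.g. kg·m²/s).
The given unit 'kg·m²' reduces to kg * m^2. Of the listed options, that is the dimensionality of moment of inertia.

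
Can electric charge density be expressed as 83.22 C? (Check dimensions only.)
No

electric charge density has SI base units: A * s / m^3
C does NOT reduce to A * s / m^3; a valid unit for electric charge density would be e.g. C/m³.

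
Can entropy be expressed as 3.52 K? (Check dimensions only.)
No

entropy has SI base units: kg * m^2 / (s^2 * K)
K does NOT reduce to kg * m^2 / (s^2 * K); a valid unit for entropy would be e.g. J/K.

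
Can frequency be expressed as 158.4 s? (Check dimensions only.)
No

frequency has SI base units: 1 / s
s does NOT reduce to 1 / s; a valid unit for frequency would be e.g. Hz.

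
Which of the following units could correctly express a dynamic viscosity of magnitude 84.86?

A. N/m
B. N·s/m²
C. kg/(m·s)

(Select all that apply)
B, C

dynamic viscosity has SI base units: kg / (m * s)

Checking each option against kg / (m * s):
  A. N/m: ✗ does not match
  B. N·s/m²: ✓ matches
  C. kg/(m·s): ✓ matches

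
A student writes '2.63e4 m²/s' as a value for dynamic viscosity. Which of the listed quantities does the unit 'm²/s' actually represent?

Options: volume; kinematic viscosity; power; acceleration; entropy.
kinematic viscosity

dynamic viscosity should have units dimensionally equivalent to kg / (m * s) (e.g. Pa·s).
The given unit 'm²/s' reduces to m^2 / s. Of the listed options, that is the dimensionality of kinematic viscosity.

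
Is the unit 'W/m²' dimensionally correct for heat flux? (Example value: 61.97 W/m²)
Yes

heat flux has SI base units: kg / s^3
W/m² reduces to the same SI base units, so it is a valid unit for heat flux.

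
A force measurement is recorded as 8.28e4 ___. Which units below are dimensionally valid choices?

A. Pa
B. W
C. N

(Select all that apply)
C

force has SI base units: kg * m / s^2

Checking each option against kg * m / s^2:
  A. Pa: ✗ does not match
  B. W: ✗ does not match
  C. N: ✓ matches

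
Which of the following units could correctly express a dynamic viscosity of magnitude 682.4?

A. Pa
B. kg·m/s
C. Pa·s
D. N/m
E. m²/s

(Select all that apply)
C

dynamic viscosity has SI base units: kg / (m * s)

Checking each option against kg / (m * s):
  A. Pa: ✗ does not match
  B. kg·m/s: ✗ does not match
  C. Pa·s: ✓ matches
  D. N/m: ✗ does not match
  E. m²/s: ✗ does not match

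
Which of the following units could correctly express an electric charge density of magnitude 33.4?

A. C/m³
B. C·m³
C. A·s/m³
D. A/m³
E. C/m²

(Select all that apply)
A, C

electric charge density has SI base units: A * s / m^3

Checking each option against A * s / m^3:
  A. C/m³: ✓ matches
  B. C·m³: ✗ does not match
  C. A·s/m³: ✓ matches
  D. A/m³: ✗ does not match
  E. C/m²: ✗ does not match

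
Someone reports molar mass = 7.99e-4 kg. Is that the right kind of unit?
No

molar mass has SI base units: kg / mol
kg does NOT reduce to kg / mol; a valid unit for molar mass would be e.g. kg/mol.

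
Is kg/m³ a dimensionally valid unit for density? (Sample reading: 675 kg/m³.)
Yes

density has SI base units: kg / m^3
kg/m³ reduces to the same SI base units, so it is a valid unit for density.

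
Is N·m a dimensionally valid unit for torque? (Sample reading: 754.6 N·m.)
Yes

torque has SI base units: kg * m^2 / s^2
N·m reduces to the same SI base units, so it is a valid unit for torque.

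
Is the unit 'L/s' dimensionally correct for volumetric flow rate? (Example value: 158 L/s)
Yes

volumetric flow rate has SI base units: m^3 / s
L/s reduces to the same SI base units, so it is a valid unit for volumetric flow rate.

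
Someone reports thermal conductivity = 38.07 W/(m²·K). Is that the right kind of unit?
No

thermal conductivity has SI base units: kg * m / (s^3 * K)
W/(m²·K) does NOT reduce to kg * m / (s^3 * K); a valid unit for thermal conductivity would be e.g. W/(m·K).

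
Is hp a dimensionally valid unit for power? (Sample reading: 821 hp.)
Yes

power has SI base units: kg * m^2 / s^3
hp reduces to the same SI base units, so it is a valid unit for power.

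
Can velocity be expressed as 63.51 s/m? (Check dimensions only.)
No

velocity has SI base units: m / s
s/m does NOT reduce to m / s; a valid unit for velocity would be e.g. m/s.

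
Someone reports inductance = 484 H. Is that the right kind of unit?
Yes

inductance has SI base units: kg * m^2 / (A^2 * s^2)
H reduces to the same SI base units, so it is a valid unit for inductance.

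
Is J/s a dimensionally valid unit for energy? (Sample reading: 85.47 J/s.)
No

energy has SI base units: kg * m^2 / s^2
J/s does NOT reduce to kg * m^2 / s^2; a valid unit for energy would be e.g. J.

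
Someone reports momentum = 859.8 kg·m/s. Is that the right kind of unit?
Yes

momentum has SI base units: kg * m / s
kg·m/s reduces to the same SI base units, so it is a valid unit for momentum.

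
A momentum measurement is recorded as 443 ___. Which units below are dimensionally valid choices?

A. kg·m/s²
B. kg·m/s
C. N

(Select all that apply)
B

momentum has SI base units: kg * m / s

Checking each option against kg * m / s:
  A. kg·m/s²: ✗ does not match
  B. kg·m/s: ✓ matches
  C. N: ✗ does not match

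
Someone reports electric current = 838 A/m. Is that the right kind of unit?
No

electric current has SI base units: A
A/m does NOT reduce to A; a valid unit for electric current would be e.g. A.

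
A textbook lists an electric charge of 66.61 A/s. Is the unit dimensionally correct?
No

electric charge has SI base units: A * s
A/s does NOT reduce to A * s; a valid unit for electric charge would be e.g. C.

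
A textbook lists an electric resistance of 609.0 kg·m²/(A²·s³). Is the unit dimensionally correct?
Yes

electric resistance has SI base units: kg * m^2 / (A^2 * s^3)
kg·m²/(A²·s³) reduces to the same SI base units, so it is a valid unit for electric resistance.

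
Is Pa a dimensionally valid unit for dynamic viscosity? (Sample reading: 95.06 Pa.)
No

dynamic viscosity has SI base units: kg / (m * s)
Pa does NOT reduce to kg / (m * s); a valid unit for dynamic viscosity would be e.g. Pa·s.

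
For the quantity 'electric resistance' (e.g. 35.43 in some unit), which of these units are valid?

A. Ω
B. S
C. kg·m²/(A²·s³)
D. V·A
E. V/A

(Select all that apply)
A, C, E

electric resistance has SI base units: kg * m^2 / (A^2 * s^3)

Checking each option against kg * m^2 / (A^2 * s^3):
  A. Ω: ✓ matches
  B. S: ✗ does not match
  C. kg·m²/(A²·s³): ✓ matches
  D. V·A: ✗ does not match
  E. V/A: ✓ matches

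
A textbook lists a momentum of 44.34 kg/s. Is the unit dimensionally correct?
No

momentum has SI base units: kg * m / s
kg/s does NOT reduce to kg * m / s; a valid unit for momentum would be e.g. kg·m/s.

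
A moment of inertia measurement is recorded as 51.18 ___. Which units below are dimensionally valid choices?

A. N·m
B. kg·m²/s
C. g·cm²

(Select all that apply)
C

moment of inertia has SI base units: kg * m^2

Checking each option against kg * m^2:
  A. N·m: ✗ does not match
  B. kg·m²/s: ✗ does not match
  C. g·cm²: ✓ matches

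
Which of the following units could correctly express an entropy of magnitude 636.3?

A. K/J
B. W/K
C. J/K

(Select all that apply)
C

entropy has SI base units: kg * m^2 / (s^2 * K)

Checking each option against kg * m^2 / (s^2 * K):
  A. K/J: ✗ does not match
  B. W/K: ✗ does not match
  C. J/K: ✓ matches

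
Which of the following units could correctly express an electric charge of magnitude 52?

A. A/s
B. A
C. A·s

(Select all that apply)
C

electric charge has SI base units: A * s

Checking each option against A * s:
  A. A/s: ✗ does not match
  B. A: ✗ does not match
  C. A·s: ✓ matches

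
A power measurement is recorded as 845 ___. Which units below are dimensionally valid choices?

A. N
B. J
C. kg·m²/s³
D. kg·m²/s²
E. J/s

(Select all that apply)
C, E

power has SI base units: kg * m^2 / s^3

Checking each option against kg * m^2 / s^3:
  A. N: ✗ does not match
  B. J: ✗ does not match
  C. kg·m²/s³: ✓ matches
  D. kg·m²/s²: ✗ does not match
  E. J/s: ✓ matches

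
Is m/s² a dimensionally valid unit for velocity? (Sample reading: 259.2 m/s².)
No

velocity has SI base units: m / s
m/s² does NOT reduce to m / s; a valid unit for velocity would be e.g. m/s.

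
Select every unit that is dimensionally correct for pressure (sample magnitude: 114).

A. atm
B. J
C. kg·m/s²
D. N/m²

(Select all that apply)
A, D

pressure has SI base units: kg / (m * s^2)

Checking each option against kg / (m * s^2):
  A. atm: ✓ matches
  B. J: ✗ does not match
  C. kg·m/s²: ✗ does not match
  D. N/m²: ✓ matches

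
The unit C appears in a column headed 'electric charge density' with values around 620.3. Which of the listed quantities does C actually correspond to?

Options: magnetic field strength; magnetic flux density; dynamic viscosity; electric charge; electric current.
electric charge

electric charge density should have units dimensionally equivalent to A * s / m^3 (e.g. C/m³).
The given unit 'C' reduces to A * s. Of the listed options, that is the dimensionality of electric charge.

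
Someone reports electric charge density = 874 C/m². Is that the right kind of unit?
No

electric charge density has SI base units: A * s / m^3
C/m² does NOT reduce to A * s / m^3; a valid unit for electric charge density would be e.g. C/m³.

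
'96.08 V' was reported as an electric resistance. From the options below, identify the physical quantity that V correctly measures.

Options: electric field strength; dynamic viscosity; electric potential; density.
electric potential

electric resistance should have units dimensionally equivalent to kg * m^2 / (A^2 * s^3) (e.g. Ω).
The given unit 'V' reduces to kg * m^2 / (A * s^3). Of the listed options, that is the dimensionality of electric potential.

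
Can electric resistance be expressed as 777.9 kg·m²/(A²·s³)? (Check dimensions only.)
Yes

electric resistance has SI base units: kg * m^2 / (A^2 * s^3)
kg·m²/(A²·s³) reduces to the same SI base units, so it is a valid unit for electric resistance.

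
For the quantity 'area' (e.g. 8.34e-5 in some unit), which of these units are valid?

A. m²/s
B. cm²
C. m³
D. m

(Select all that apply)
B

area has SI base units: m^2

Checking each option against m^2:
  A. m²/s: ✗ does not match
  B. cm²: ✓ matches
  C. m³: ✗ does not match
  D. m: ✗ does not match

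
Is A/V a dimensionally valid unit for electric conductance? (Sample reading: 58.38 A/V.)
Yes

electric conductance has SI base units: A^2 * s^3 / (kg * m^2)
A/V reduces to the same SI base units, so it is a valid unit for electric conductance.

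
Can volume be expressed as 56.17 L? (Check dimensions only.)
Yes

volume has SI base units: m^3
L reduces to the same SI base units, so it is a valid unit for volume.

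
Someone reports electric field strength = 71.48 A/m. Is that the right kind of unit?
No

electric field strength has SI base units: kg * m / (A * s^3)
A/m does NOT reduce to kg * m / (A * s^3); a valid unit for electric field strength would be e.g. V/m.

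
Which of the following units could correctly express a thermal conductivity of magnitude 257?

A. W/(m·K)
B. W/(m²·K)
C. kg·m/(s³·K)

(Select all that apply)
A, C

thermal conductivity has SI base units: kg * m / (s^3 * K)

Checking each option against kg * m / (s^3 * K):
  A. W/(m·K): ✓ matches
  B. W/(m²·K): ✗ does not match
  C. kg·m/(s³·K): ✓ matches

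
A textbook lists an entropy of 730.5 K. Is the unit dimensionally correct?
No

entropy has SI base units: kg * m^2 / (s^2 * K)
K does NOT reduce to kg * m^2 / (s^2 * K); a valid unit for entropy would be e.g. J/K.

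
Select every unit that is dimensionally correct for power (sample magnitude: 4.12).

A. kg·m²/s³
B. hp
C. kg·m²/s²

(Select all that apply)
A, B

power has SI base units: kg * m^2 / s^3

Checking each option against kg * m^2 / s^3:
  A. kg·m²/s³: ✓ matches
  B. hp: ✓ matches
  C. kg·m²/s²: ✗ does not match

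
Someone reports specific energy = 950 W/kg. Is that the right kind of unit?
No

specific energy has SI base units: m^2 / s^2
W/kg does NOT reduce to m^2 / s^2; a valid unit for specific energy would be e.g. J/kg.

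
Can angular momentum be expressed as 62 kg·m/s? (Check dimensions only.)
No

angular momentum has SI base units: kg * m^2 / s
kg·m/s does NOT reduce to kg * m^2 / s; a valid unit for angular momentum would be e.g. kg·m²/s.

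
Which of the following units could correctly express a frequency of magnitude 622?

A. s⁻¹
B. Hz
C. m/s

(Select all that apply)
A, B

frequency has SI base units: 1 / s

Checking each option against 1 / s:
  A. s⁻¹: ✓ matches
  B. Hz: ✓ matches
  C. m/s: ✗ does not match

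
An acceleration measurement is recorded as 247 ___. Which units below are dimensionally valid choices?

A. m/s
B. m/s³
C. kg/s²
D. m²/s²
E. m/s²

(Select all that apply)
E

acceleration has SI base units: m / s^2

Checking each option against m / s^2:
  A. m/s: ✗ does not match
  B. m/s³: ✗ does not match
  C. kg/s²: ✗ does not match
  D. m²/s²: ✗ does not match
  E. m/s²: ✓ matches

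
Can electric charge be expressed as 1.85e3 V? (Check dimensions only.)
No

electric charge has SI base units: A * s
V does NOT reduce to A * s; a valid unit for electric charge would be e.g. C.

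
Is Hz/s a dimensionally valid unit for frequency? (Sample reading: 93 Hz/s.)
No

frequency has SI base units: 1 / s
Hz/s does NOT reduce to 1 / s; a valid unit for frequency would be e.g. Hz.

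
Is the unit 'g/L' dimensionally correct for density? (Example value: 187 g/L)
Yes

density has SI base units: kg / m^3
g/L reduces to the same SI base units, so it is a valid unit for density.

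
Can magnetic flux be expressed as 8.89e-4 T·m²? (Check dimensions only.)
Yes

magnetic flux has SI base units: kg * m^2 / (A * s^2)
T·m² reduces to the same SI base units, so it is a valid unit for magnetic flux.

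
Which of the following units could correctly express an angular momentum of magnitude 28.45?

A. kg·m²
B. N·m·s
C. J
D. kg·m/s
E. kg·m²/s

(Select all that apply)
B, E

angular momentum has SI base units: kg * m^2 / s

Checking each option against kg * m^2 / s:
  A. kg·m²: ✗ does not match
  B. N·m·s: ✓ matches
  C. J: ✗ does not match
  D. kg·m/s: ✗ does not match
  E. kg·m²/s: ✓ matches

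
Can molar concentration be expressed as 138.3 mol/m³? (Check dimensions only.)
Yes

molar concentration has SI base units: mol / m^3
mol/m³ reduces to the same SI base units, so it is a valid unit for molar concentration.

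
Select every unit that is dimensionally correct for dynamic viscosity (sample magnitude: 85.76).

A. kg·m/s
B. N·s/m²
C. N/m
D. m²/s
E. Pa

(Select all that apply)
B

dynamic viscosity has SI base units: kg / (m * s)

Checking each option against kg / (m * s):
  A. kg·m/s: ✗ does not match
  B. N·s/m²: ✓ matches
  C. N/m: ✗ does not match
  D. m²/s: ✗ does not match
  E. Pa: ✗ does not match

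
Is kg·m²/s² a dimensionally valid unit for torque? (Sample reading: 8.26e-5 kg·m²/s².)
Yes

torque has SI base units: kg * m^2 / s^2
kg·m²/s² reduces to the same SI base units, so it is a valid unit for torque.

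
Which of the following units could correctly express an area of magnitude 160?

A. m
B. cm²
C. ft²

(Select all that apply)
B, C

area has SI base units: m^2

Checking each option against m^2:
  A. m: ✗ does not match
  B. cm²: ✓ matches
  C. ft²: ✓ matches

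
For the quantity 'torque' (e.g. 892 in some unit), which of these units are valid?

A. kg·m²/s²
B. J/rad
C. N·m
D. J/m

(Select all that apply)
A, B, C

torque has SI base units: kg * m^2 / s^2

Checking each option against kg * m^2 / s^2:
  A. kg·m²/s²: ✓ matches
  B. J/rad: ✓ matches
  C. N·m: ✓ matches
  D. J/m: ✗ does not match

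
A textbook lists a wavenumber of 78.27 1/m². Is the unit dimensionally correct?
No

wavenumber has SI base units: 1 / m
1/m² does NOT reduce to 1 / m; a valid unit for wavenumber would be e.g. 1/m.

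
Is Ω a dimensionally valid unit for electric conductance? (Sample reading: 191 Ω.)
No

electric conductance has SI base units: A^2 * s^3 / (kg * m^2)
Ω does NOT reduce to A^2 * s^3 / (kg * m^2); a valid unit for electric conductance would be e.g. S.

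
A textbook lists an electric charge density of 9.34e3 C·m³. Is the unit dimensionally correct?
No

electric charge density has SI base units: A * s / m^3
C·m³ does NOT reduce to A * s / m^3; a valid unit for electric charge density would be e.g. C/m³.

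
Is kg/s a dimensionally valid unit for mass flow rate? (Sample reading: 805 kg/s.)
Yes

mass flow rate has SI base units: kg / s
kg/s reduces to the same SI base units, so it is a valid unit for mass flow rate.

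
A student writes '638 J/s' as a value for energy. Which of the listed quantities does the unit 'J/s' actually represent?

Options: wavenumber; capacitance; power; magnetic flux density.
power

energy should have units dimensionally equivalent to kg * m^2 / s^2 (e.g. J).
The given unit 'J/s' reduces to kg * m^2 / s^3. Of the listed options, that is the dimensionality of power.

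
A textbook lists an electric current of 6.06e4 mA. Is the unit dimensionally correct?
Yes

electric current has SI base units: A
mA reduces to the same SI base units, so it is a valid unit for electric current.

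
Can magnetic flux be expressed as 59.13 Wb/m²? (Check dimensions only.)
No

magnetic flux has SI base units: kg * m^2 / (A * s^2)
Wb/m² does NOT reduce to kg * m^2 / (A * s^2); a valid unit for magnetic flux would be e.g. Wb.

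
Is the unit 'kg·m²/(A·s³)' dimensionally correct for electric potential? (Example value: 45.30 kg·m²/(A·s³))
Yes

electric potential has SI base units: kg * m^2 / (A * s^3)
kg·m²/(A·s³) reduces to the same SI base units, so it is a valid unit for electric potential.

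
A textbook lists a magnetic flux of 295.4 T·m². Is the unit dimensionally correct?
Yes

magnetic flux has SI base units: kg * m^2 / (A * s^2)
T·m² reduces to the same SI base units, so it is a valid unit for magnetic flux.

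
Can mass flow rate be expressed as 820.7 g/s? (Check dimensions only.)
Yes

mass flow rate has SI base units: kg / s
g/s reduces to the same SI base units, so it is a valid unit for mass flow rate.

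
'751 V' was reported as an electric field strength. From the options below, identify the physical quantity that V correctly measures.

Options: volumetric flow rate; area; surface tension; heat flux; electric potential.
electric potential

electric field strength should have units dimensionally equivalent to kg * m / (A * s^3) (e.g. V/m).
The given unit 'V' reduces to kg * m^2 / (A * s^3). Of the listed options, that is the dimensionality of electric potential.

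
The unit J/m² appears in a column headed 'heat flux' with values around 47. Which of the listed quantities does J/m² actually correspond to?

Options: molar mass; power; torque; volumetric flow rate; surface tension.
surface tension

heat flux should have units dimensionally equivalent to kg / s^3 (e.g. W/m²).
The given unit 'J/m²' reduces to kg / s^2. Of the listed options, that is the dimensionality of surface tension.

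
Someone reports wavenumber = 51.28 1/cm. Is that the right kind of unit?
Yes

wavenumber has SI base units: 1 / m
1/cm reduces to the same SI base units, so it is a valid unit for wavenumber.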